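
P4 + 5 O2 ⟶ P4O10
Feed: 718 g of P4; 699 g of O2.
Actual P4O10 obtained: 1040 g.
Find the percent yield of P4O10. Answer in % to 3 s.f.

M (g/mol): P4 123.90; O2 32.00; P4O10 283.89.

n(P4) = 718.0 / 123.90 = 5.795 mol
n(O2) = 699.0 / 32.00 = 21.84 mol
n/ν for P4 = 5.795/1 = 5.795
n/ν for O2 = 21.84/5 = 4.368
Smallest n/ν is O2 → limiting reagent.
theoretical n(P4O10) = (1/5) × 21.84 = 4.368 mol → 1240 g
% yield = 1040 / 1240 × 100 = 83.87 %

83.9 %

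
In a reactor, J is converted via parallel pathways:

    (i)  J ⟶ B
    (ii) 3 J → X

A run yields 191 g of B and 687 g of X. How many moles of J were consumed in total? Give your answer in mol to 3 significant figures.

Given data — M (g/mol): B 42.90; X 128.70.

20.5 mol

n(B) = 191 / 42.90 = 4.452 mol
n(X) = 687 / 128.70 = 5.338 mol
n(J) via (i) = (1/1)×4.452 = 4.452 mol
n(J) via (ii) = (3/1)×5.338 = 16.01 mol
total n(J) = 4.452 + 16.01 = 20.46 mol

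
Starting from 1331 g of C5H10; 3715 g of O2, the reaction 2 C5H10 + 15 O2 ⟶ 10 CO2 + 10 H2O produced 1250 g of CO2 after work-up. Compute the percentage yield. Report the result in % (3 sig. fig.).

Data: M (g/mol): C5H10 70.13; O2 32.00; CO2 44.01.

36.7 %

n(C5H10) = 1331 / 70.13 = 18.98 mol
n(O2) = 3715 / 32.00 = 116.1 mol
n/ν for C5H10 = 18.98/2 = 9.490
n/ν for O2 = 116.1/15 = 7.740
Smallest n/ν is O2 → limiting reagent.
theoretical n(CO2) = (10/15) × 116.1 = 77.40 mol → 3406 g
% yield = 1250 / 3406 × 100 = 36.70 %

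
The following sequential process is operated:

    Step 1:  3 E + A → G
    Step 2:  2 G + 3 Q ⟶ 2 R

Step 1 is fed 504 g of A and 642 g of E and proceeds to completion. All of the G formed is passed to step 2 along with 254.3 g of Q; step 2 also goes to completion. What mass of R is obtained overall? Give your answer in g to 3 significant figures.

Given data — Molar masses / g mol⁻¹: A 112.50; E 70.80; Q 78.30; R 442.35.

958 g

Step 1:
n(A) = 504.0 / 112.50 = 4.480 mol
n(E) = 642.0 / 70.80 = 9.068 mol
n/ν for A = 4.480/1 = 4.480
n/ν for E = 9.068/3 = 3.023
Smallest n/ν is E → limiting reagent.
n(G) produced = (1/3) × 9.068 = 3.023 mol
Step 2:
n(G) available = 3.023 mol
n(Q) = 254.3 / 78.30 = 3.248 mol
n/ν for G = 3.023/2 = 1.512
n/ν for Q = 3.248/3 = 1.083
Smallest n/ν is Q → limiting reagent.
n(R) = (2/3) × 3.248 = 2.165 mol
mass = 2.165 × 442.35 = 957.7 g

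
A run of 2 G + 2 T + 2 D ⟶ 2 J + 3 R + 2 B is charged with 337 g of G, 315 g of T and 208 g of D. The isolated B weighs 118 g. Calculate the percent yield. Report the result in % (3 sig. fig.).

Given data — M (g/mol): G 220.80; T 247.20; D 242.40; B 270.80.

50.8 %

n(G) = 337.0 / 220.80 = 1.526 mol
n(T) = 315.0 / 247.20 = 1.274 mol
n(D) = 208.0 / 242.40 = 0.8581 mol
n/ν for G = 1.526/2 = 0.7630
n/ν for T = 1.274/2 = 0.6370
n/ν for D = 0.8581/2 = 0.4291
Smallest n/ν is D → limiting reagent.
theoretical n(B) = (2/2) × 0.8581 = 0.8581 mol → 232.4 g
% yield = 118 / 232.4 × 100 = 50.77 %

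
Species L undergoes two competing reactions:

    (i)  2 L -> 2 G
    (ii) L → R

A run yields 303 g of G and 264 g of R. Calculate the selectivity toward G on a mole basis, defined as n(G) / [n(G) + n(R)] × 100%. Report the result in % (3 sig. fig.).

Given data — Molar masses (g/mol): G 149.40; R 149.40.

53.4 %

n(G) = 303 / 149.40 = 2.028 mol
n(R) = 264 / 149.40 = 1.767 mol
selectivity = 2.028/(2.028+1.767) × 100 = 53.44 %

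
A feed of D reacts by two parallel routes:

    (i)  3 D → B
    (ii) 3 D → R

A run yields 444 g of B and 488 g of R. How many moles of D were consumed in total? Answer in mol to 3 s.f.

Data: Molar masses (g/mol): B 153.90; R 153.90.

n(B) = 444 / 153.90 = 2.885 mol
n(R) = 488 / 153.90 = 3.171 mol
n(D) via (i) = (3/1)×2.885 = 8.655 mol
n(D) via (ii) = (3/1)×3.171 = 9.513 mol
total n(D) = 8.655 + 9.513 = 18.17 mol

18.2 mol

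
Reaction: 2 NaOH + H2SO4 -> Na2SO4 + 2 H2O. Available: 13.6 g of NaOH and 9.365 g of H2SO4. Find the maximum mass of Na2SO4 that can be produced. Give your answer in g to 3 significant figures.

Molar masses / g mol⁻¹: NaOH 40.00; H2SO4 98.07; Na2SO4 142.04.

n(NaOH) = 13.60 / 40.00 = 0.3400 mol
n(H2SO4) = 9.365 / 98.07 = 0.09549 mol
n/ν for NaOH = 0.3400/2 = 0.1700
n/ν for H2SO4 = 0.09549/1 = 0.09549
Smallest n/ν is H2SO4 → limiting reagent.
n(Na2SO4) = (1/1) × 0.09549 = 0.09549 mol
mass = 0.09549 × 142.04 = 13.56 g

13.6 g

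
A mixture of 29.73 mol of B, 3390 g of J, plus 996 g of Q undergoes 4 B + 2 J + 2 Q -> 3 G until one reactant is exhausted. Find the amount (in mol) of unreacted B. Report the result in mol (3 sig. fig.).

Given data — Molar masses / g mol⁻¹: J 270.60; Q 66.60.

4.67 mol

n(B) = 29.73 mol
n(J) = 3390 / 270.60 = 12.53 mol
n(Q) = 996.0 / 66.60 = 14.95 mol
n/ν for B = 29.73/4 = 7.433
n/ν for J = 12.53/2 = 6.265
n/ν for Q = 14.95/2 = 7.475
Smallest n/ν is J → limiting reagent.
B consumed = (4/2) × 12.53 = 25.06 mol
B remaining = 29.73 − 25.06 = 4.670 mol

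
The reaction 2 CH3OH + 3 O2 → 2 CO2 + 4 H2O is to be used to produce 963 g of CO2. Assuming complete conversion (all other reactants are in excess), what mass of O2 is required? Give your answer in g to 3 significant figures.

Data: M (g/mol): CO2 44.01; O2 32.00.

n(CO2) = 963 / 44.01 = 21.88 mol
n(O2) = (3/2) × 21.88 = 32.82 mol
mass = 32.82 × 32.00 = 1050 g

1050 g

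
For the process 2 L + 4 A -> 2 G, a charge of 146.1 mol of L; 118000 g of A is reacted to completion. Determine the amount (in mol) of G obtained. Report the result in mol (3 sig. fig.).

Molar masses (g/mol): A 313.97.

146 mol

n(L) = 146.1 mol
n(A) = 118000 / 313.97 = 375.8 mol
n/ν for L = 146.1/2 = 73.05
n/ν for A = 375.8/4 = 93.95
Smallest n/ν is L → limiting reagent.
n(G) = (2/2) × 146.1 = 146.1 mol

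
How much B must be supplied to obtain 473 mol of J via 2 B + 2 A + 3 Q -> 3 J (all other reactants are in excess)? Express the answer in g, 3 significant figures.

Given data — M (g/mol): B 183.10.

57700 g

n(J) = 473.0 mol
n(B) = (2/3) × 473.0 = 315.3 mol
mass = 315.3 × 183.10 = 57730 g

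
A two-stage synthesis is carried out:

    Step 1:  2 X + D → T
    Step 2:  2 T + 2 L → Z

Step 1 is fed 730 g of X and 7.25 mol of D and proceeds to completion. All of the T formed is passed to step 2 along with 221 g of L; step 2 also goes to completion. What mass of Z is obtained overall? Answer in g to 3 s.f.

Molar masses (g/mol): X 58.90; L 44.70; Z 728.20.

Step 1:
n(X) = 730.0 / 58.90 = 12.39 mol
n(D) = 7.250 mol
n/ν for X = 12.39/2 = 6.195
n/ν for D = 7.250/1 = 7.250
Smallest n/ν is X → limiting reagent.
n(T) produced = (1/2) × 12.39 = 6.195 mol
Step 2:
n(T) available = 6.195 mol
n(L) = 221.0 / 44.70 = 4.944 mol
n/ν for T = 6.195/2 = 3.098
n/ν for L = 4.944/2 = 2.472
Smallest n/ν is L → limiting reagent.
n(Z) = (1/2) × 4.944 = 2.472 mol
mass = 2.472 × 728.20 = 1800 g

1800 g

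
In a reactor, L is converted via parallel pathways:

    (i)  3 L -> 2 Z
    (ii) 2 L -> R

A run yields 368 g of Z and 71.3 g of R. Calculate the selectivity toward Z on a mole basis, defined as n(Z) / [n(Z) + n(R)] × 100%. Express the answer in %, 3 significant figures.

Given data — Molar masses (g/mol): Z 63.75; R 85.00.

n(Z) = 368 / 63.75 = 5.773 mol
n(R) = 71.3 / 85.00 = 0.8388 mol
selectivity = 5.773/(5.773+0.8388) × 100 = 87.31 %

87.3 %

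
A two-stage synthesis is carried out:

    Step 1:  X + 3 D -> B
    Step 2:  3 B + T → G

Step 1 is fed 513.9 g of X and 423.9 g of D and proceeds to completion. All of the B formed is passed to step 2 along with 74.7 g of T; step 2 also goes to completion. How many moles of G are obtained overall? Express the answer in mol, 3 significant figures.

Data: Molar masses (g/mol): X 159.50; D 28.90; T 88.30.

Step 1:
n(X) = 513.9 / 159.50 = 3.222 mol
n(D) = 423.9 / 28.90 = 14.67 mol
n/ν for X = 3.222/1 = 3.222
n/ν for D = 14.67/3 = 4.890
Smallest n/ν is X → limiting reagent.
n(B) produced = (1/1) × 3.222 = 3.222 mol
Step 2:
n(B) available = 3.222 mol
n(T) = 74.70 / 88.30 = 0.8460 mol
n/ν for B = 3.222/3 = 1.074
n/ν for T = 0.8460/1 = 0.8460
Smallest n/ν is T → limiting reagent.
n(G) = (1/1) × 0.8460 = 0.8460 mol

0.846 mol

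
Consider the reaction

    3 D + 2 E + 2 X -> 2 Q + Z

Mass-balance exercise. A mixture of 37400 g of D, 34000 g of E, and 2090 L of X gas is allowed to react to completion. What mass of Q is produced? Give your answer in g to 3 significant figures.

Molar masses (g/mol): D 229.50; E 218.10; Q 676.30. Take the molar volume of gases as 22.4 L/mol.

63100 g

n(D) = 37400 / 229.50 = 163.0 mol
n(E) = 34000 / 218.10 = 155.9 mol
n(X) = 2090 / 22.4 = 93.30 mol
n/ν for D = 163.0/3 = 54.33
n/ν for E = 155.9/2 = 77.95
n/ν for X = 93.30/2 = 46.65
Smallest n/ν is X → limiting reagent.
n(Q) = (2/2) × 93.30 = 93.30 mol
mass = 93.30 × 676.30 = 63100 g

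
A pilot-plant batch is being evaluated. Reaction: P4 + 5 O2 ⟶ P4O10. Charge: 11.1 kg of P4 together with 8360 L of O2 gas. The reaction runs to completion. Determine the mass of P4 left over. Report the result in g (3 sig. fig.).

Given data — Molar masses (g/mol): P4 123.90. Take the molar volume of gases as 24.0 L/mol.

2470 g

n(P4) = 11.10×1000 / 123.90 = 89.59 mol
n(O2) = 8360 / 24.0 = 348.3 mol
n/ν for P4 = 89.59/1 = 89.59
n/ν for O2 = 348.3/5 = 69.66
Smallest n/ν is O2 → limiting reagent.
P4 consumed = (1/5) × 348.3 = 69.66 mol
P4 remaining = 89.59 − 69.66 = 19.93 mol
mass = 19.93 × 123.90 = 2469 g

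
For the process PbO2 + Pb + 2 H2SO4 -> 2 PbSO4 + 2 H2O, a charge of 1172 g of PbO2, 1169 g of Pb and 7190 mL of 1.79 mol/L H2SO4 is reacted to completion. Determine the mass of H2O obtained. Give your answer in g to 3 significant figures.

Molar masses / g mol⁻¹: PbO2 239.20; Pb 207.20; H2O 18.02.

177 g

n(PbO2) = 1172 / 239.20 = 4.900 mol
n(Pb) = 1169 / 207.20 = 5.642 mol
n(H2SO4) = 1.79 × 7190/1000 = 12.87 mol
n/ν → PbO2: 4.900, Pb: 5.642, H2SO4: 6.435; PbO2 is limiting.
n(H2O) = (2/1) × 4.900 = 9.800 mol
mass = 9.800 × 18.02 = 176.6 g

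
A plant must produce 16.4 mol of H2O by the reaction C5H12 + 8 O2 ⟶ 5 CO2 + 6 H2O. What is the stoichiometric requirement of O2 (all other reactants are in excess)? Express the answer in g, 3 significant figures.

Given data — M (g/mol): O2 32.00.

700 g

n(H2O) = 16.40 mol
n(O2) = (8/6) × 16.40 = 21.87 mol
mass = 21.87 × 32.00 = 699.8 g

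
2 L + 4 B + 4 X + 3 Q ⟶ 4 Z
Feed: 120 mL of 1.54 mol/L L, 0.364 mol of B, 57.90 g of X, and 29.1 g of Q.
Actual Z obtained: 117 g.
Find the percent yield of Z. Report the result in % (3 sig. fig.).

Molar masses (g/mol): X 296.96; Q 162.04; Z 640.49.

93.7 %

n(L) = 1.54 × 120.0/1000 = 0.1848 mol
n(B) = 0.3640 mol
n(X) = 57.90 / 296.96 = 0.1950 mol
n(Q) = 29.10 / 162.04 = 0.1796 mol
n/ν → L: 0.09240, B: 0.09100, X: 0.04875, Q: 0.05987; X is limiting.
theoretical n(Z) = (4/4) × 0.1950 = 0.1950 mol → 124.9 g
% yield = 117 / 124.9 × 100 = 93.67 %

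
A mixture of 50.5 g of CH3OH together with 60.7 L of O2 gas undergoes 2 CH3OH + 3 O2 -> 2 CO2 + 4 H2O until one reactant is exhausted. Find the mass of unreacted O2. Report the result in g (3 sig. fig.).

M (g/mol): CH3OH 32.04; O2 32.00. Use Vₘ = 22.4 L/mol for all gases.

n(CH3OH) = 50.50 / 32.04 = 1.576 mol
n(O2) = 60.70 / 22.4 = 2.710 mol
n/ν for CH3OH = 1.576/2 = 0.7880
n/ν for O2 = 2.710/3 = 0.9033
Smallest n/ν is CH3OH → limiting reagent.
O2 consumed = (3/2) × 1.576 = 2.364 mol
O2 remaining = 2.710 − 2.364 = 0.3460 mol
mass = 0.3460 × 32.00 = 11.07 g

11.1 g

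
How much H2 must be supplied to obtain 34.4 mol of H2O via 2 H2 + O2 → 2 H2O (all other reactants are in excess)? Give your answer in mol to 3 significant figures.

n(H2O) = 34.40 mol
n(H2) = (2/2) × 34.40 = 34.40 mol

34.4 mol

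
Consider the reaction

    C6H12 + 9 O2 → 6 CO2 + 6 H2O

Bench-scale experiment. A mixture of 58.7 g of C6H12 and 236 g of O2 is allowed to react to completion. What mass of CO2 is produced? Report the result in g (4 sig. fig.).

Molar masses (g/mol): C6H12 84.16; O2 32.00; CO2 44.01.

n(C6H12) = 58.70 / 84.16 = 0.6975 mol
n(O2) = 236.0 / 32.00 = 7.375 mol
n/ν for C6H12 = 0.6975/1 = 0.6975
n/ν for O2 = 7.375/9 = 0.8194
Smallest n/ν is C6H12 → limiting reagent.
n(CO2) = (6/1) × 0.6975 = 4.185 mol
mass = 4.185 × 44.01 = 184.2 g

184.2 g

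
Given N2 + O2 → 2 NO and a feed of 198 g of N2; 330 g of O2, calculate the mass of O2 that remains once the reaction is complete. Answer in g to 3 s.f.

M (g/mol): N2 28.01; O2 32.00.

n(N2) = 198.0 / 28.01 = 7.069 mol
n(O2) = 330.0 / 32.00 = 10.31 mol
n/ν → N2: 7.069, O2: 10.31; N2 is limiting.
O2 consumed = (1/1) × 7.069 = 7.069 mol
O2 remaining = 10.31 − 7.069 = 3.241 mol
mass = 3.241 × 32.00 = 103.7 g

104 g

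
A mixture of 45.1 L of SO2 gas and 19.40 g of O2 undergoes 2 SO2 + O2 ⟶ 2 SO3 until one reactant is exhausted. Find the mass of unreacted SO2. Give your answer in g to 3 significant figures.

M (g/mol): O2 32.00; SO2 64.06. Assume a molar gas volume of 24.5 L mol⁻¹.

40.2 g

n(SO2) = 45.10 / 24.5 = 1.841 mol
n(O2) = 19.40 / 32.00 = 0.6063 mol
n/ν for SO2 = 1.841/2 = 0.9205
n/ν for O2 = 0.6063/1 = 0.6063
Smallest n/ν is O2 → limiting reagent.
SO2 consumed = (2/1) × 0.6063 = 1.213 mol
SO2 remaining = 1.841 − 1.213 = 0.6280 mol
mass = 0.6280 × 64.06 = 40.23 g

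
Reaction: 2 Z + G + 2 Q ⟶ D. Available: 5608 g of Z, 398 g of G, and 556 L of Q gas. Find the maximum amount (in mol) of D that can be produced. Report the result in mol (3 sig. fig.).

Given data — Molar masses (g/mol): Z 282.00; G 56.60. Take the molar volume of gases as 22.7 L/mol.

n(Z) = 5608 / 282.00 = 19.89 mol
n(G) = 398.0 / 56.60 = 7.032 mol
n(Q) = 556.0 / 22.7 = 24.49 mol
n/ν for Z = 19.89/2 = 9.945
n/ν for G = 7.032/1 = 7.032
n/ν for Q = 24.49/2 = 12.25
Smallest n/ν is G → limiting reagent.
n(D) = (1/1) × 7.032 = 7.032 mol

7.03 mol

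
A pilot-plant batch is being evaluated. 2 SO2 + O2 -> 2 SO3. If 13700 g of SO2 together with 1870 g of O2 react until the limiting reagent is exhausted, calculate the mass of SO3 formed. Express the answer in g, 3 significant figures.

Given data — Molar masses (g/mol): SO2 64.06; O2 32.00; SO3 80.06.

n(SO2) = 13700 / 64.06 = 213.9 mol
n(O2) = 1870 / 32.00 = 58.44 mol
n/ν for SO2 = 213.9/2 = 107.0
n/ν for O2 = 58.44/1 = 58.44
Smallest n/ν is O2 → limiting reagent.
n(SO3) = (2/1) × 58.44 = 116.9 mol
mass = 116.9 × 80.06 = 9359 g

9360 g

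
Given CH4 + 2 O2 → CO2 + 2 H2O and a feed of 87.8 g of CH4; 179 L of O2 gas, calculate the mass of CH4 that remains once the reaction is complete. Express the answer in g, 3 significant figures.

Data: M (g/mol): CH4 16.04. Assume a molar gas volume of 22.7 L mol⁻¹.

24.6 g

n(CH4) = 87.80 / 16.04 = 5.474 mol
n(O2) = 179.0 / 22.7 = 7.885 mol
n/ν for CH4 = 5.474/1 = 5.474
n/ν for O2 = 7.885/2 = 3.943
Smallest n/ν is O2 → limiting reagent.
CH4 consumed = (1/2) × 7.885 = 3.943 mol
CH4 remaining = 5.474 − 3.943 = 1.531 mol
mass = 1.531 × 16.04 = 24.56 g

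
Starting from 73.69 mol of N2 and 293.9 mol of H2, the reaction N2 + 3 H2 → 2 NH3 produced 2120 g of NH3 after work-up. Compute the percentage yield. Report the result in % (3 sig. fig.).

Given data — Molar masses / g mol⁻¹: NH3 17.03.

84.5 %

n(N2) = 73.69 mol
n(H2) = 293.9 mol
n/ν for N2 = 73.69/1 = 73.69
n/ν for H2 = 293.9/3 = 97.97
Smallest n/ν is N2 → limiting reagent.
theoretical n(NH3) = (2/1) × 73.69 = 147.4 mol → 2510 g
% yield = 2120 / 2510 × 100 = 84.46 %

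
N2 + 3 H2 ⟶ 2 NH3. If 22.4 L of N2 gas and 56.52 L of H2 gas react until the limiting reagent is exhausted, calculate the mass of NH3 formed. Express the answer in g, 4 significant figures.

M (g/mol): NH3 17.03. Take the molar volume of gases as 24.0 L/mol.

26.74 g

n(N2) = 22.40 / 24.0 = 0.9333 mol
n(H2) = 56.52 / 24.0 = 2.355 mol
n/ν for N2 = 0.9333/1 = 0.9333
n/ν for H2 = 2.355/3 = 0.7850
Smallest n/ν is H2 → limiting reagent.
n(NH3) = (2/3) × 2.355 = 1.570 mol
mass = 1.570 × 17.03 = 26.74 g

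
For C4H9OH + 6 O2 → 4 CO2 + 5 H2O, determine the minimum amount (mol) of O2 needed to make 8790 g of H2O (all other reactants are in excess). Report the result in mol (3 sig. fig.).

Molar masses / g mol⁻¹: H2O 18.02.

n(H2O) = 8790 / 18.02 = 487.8 mol
n(O2) = (6/5) × 487.8 = 585.4 mol

585 mol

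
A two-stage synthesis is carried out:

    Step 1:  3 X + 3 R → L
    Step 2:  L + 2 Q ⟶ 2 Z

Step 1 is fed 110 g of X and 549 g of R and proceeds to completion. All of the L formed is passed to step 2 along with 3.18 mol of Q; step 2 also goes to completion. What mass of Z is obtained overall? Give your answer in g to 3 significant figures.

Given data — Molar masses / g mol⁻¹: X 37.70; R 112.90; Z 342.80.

Step 1:
n(X) = 110.0 / 37.70 = 2.918 mol
n(R) = 549.0 / 112.90 = 4.863 mol
n/ν for X = 2.918/3 = 0.9727
n/ν for R = 4.863/3 = 1.621
Smallest n/ν is X → limiting reagent.
n(L) produced = (1/3) × 2.918 = 0.9727 mol
Step 2:
n(L) available = 0.9727 mol
n(Q) = 3.180 mol
n/ν for L = 0.9727/1 = 0.9727
n/ν for Q = 3.180/2 = 1.590
Smallest n/ν is L → limiting reagent.
n(Z) = (2/1) × 0.9727 = 1.945 mol
mass = 1.945 × 342.80 = 666.7 g

667 g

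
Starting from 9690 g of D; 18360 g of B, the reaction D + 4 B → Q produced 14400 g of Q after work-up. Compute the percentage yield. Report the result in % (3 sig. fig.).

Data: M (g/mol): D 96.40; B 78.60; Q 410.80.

n(D) = 9690 / 96.40 = 100.5 mol
n(B) = 18360 / 78.60 = 233.6 mol
n/ν → D: 100.5, B: 58.40; B is limiting.
theoretical n(Q) = (1/4) × 233.6 = 58.40 mol → 23990 g
% yield = 14400 / 23990 × 100 = 60.03 %

60.0 %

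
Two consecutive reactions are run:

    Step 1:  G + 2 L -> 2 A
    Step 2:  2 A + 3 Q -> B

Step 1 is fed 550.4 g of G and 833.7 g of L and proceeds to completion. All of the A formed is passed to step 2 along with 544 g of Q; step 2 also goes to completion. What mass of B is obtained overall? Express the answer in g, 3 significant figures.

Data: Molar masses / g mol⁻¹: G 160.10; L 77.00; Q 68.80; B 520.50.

1370 g

Step 1:
n(G) = 550.4 / 160.10 = 3.438 mol
n(L) = 833.7 / 77.00 = 10.83 mol
n/ν for G = 3.438/1 = 3.438
n/ν for L = 10.83/2 = 5.415
Smallest n/ν is G → limiting reagent.
n(A) produced = (2/1) × 3.438 = 6.876 mol
Step 2:
n(A) available = 6.876 mol
n(Q) = 544.0 / 68.80 = 7.907 mol
n/ν for A = 6.876/2 = 3.438
n/ν for Q = 7.907/3 = 2.636
Smallest n/ν is Q → limiting reagent.
n(B) = (1/3) × 7.907 = 2.636 mol
mass = 2.636 × 520.50 = 1372 g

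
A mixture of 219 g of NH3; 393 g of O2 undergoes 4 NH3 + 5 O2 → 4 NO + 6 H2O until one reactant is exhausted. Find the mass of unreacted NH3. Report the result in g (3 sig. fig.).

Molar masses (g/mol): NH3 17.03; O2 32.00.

51.7 g

n(NH3) = 219.0 / 17.03 = 12.86 mol
n(O2) = 393.0 / 32.00 = 12.28 mol
n/ν for NH3 = 12.86/4 = 3.215
n/ν for O2 = 12.28/5 = 2.456
Smallest n/ν is O2 → limiting reagent.
NH3 consumed = (4/5) × 12.28 = 9.824 mol
NH3 remaining = 12.86 − 9.824 = 3.036 mol
mass = 3.036 × 17.03 = 51.70 g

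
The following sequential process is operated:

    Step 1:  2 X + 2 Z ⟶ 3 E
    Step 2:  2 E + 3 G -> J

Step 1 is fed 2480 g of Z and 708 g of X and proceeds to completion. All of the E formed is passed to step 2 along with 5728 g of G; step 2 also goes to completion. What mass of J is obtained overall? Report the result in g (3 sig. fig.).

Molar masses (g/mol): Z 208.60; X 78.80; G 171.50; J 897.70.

Step 1:
n(Z) = 2480 / 208.60 = 11.89 mol
n(X) = 708.0 / 78.80 = 8.985 mol
n/ν → Z: 5.945, X: 4.493; X is limiting.
n(E) produced = (3/2) × 8.985 = 13.48 mol
Step 2:
n(E) available = 13.48 mol
n(G) = 5728 / 171.50 = 33.40 mol
n/ν → E: 6.740, G: 11.13; E is limiting.
n(J) = (1/2) × 13.48 = 6.740 mol
mass = 6.740 × 897.70 = 6050 g

6050 g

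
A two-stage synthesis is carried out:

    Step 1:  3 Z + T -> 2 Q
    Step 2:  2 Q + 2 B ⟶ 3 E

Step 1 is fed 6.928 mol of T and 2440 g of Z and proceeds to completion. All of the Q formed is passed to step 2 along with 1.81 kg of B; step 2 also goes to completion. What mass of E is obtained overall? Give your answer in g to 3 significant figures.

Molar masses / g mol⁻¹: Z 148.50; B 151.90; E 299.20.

Step 1:
n(T) = 6.928 mol
n(Z) = 2440 / 148.50 = 16.43 mol
n/ν → T: 6.928, Z: 5.477; Z is limiting.
n(Q) produced = (2/3) × 16.43 = 10.95 mol
Step 2:
n(Q) available = 10.95 mol
n(B) = 1.810×1000 / 151.90 = 11.92 mol
n/ν → Q: 5.475, B: 5.960; Q is limiting.
n(E) = (3/2) × 10.95 = 16.43 mol
mass = 16.43 × 299.20 = 4916 g

4920 g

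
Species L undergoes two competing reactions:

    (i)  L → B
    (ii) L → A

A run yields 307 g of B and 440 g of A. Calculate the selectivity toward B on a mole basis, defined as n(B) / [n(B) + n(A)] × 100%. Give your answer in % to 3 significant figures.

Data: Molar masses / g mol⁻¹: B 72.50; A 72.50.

n(B) = 307 / 72.50 = 4.234 mol
n(A) = 440 / 72.50 = 6.069 mol
selectivity = 4.234/(4.234+6.069) × 100 = 41.09 %

41.1 %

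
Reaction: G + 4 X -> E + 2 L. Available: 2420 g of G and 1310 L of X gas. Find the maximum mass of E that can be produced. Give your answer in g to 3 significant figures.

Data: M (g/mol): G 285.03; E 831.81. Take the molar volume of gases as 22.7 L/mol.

7060 g

n(G) = 2420 / 285.03 = 8.490 mol
n(X) = 1310 / 22.7 = 57.71 mol
n/ν → G: 8.490, X: 14.43; G is limiting.
n(E) = (1/1) × 8.490 = 8.490 mol
mass = 8.490 × 831.81 = 7062 g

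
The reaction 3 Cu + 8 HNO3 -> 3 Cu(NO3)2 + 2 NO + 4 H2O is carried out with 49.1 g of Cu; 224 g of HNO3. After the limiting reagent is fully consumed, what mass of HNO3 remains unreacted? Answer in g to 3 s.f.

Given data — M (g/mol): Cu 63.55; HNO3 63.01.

n(Cu) = 49.10 / 63.55 = 0.7726 mol
n(HNO3) = 224.0 / 63.01 = 3.555 mol
n/ν → Cu: 0.2575, HNO3: 0.4444; Cu is limiting.
HNO3 consumed = (8/3) × 0.7726 = 2.060 mol
HNO3 remaining = 3.555 − 2.060 = 1.495 mol
mass = 1.495 × 63.01 = 94.20 g

94.2 g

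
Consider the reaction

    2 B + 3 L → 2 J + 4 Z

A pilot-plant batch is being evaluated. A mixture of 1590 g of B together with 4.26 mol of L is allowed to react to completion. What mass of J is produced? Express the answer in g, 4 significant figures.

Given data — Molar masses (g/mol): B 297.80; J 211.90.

601.8 g

n(B) = 1590 / 297.80 = 5.339 mol
n(L) = 4.260 mol
n/ν for B = 5.339/2 = 2.670
n/ν for L = 4.260/3 = 1.420
Smallest n/ν is L → limiting reagent.
n(J) = (2/3) × 4.260 = 2.840 mol
mass = 2.840 × 211.90 = 601.8 g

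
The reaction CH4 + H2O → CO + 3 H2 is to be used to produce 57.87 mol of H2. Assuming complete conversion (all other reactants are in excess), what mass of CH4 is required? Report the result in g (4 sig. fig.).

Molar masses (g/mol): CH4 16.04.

309.4 g

n(H2) = 57.87 mol
n(CH4) = (1/3) × 57.87 = 19.29 mol
mass = 19.29 × 16.04 = 309.4 g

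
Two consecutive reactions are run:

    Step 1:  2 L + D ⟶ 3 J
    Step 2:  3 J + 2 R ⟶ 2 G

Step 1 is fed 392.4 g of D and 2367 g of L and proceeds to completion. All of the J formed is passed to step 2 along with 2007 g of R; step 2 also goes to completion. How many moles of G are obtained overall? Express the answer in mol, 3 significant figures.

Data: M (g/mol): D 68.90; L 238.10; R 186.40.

Step 1:
n(D) = 392.4 / 68.90 = 5.695 mol
n(L) = 2367 / 238.10 = 9.941 mol
n/ν for D = 5.695/1 = 5.695
n/ν for L = 9.941/2 = 4.971
Smallest n/ν is L → limiting reagent.
n(J) produced = (3/2) × 9.941 = 14.91 mol
Step 2:
n(J) available = 14.91 mol
n(R) = 2007 / 186.40 = 10.77 mol
n/ν for J = 14.91/3 = 4.970
n/ν for R = 10.77/2 = 5.385
Smallest n/ν is J → limiting reagent.
n(G) = (2/3) × 14.91 = 9.940 mol

9.94 mol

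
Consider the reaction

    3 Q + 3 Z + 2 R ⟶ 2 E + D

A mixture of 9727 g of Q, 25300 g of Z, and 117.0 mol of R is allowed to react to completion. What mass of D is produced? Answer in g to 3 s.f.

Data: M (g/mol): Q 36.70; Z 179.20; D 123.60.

n(Q) = 9727 / 36.70 = 265.0 mol
n(Z) = 25300 / 179.20 = 141.2 mol
n(R) = 117.0 mol
n/ν for Q = 265.0/3 = 88.33
n/ν for Z = 141.2/3 = 47.07
n/ν for R = 117.0/2 = 58.50
Smallest n/ν is Z → limiting reagent.
n(D) = (1/3) × 141.2 = 47.07 mol
mass = 47.07 × 123.60 = 5818 g

5820 g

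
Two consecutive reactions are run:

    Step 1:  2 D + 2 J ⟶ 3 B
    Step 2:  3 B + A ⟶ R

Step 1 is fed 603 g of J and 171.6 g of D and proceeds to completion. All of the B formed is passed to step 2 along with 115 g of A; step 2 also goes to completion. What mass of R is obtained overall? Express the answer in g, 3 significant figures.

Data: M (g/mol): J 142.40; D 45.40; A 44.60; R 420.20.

794 g

Step 1:
n(J) = 603.0 / 142.40 = 4.235 mol
n(D) = 171.6 / 45.40 = 3.780 mol
n/ν for J = 4.235/2 = 2.118
n/ν for D = 3.780/2 = 1.890
Smallest n/ν is D → limiting reagent.
n(B) produced = (3/2) × 3.780 = 5.670 mol
Step 2:
n(B) available = 5.670 mol
n(A) = 115.0 / 44.60 = 2.578 mol
n/ν for B = 5.670/3 = 1.890
n/ν for A = 2.578/1 = 2.578
Smallest n/ν is B → limiting reagent.
n(R) = (1/3) × 5.670 = 1.890 mol
mass = 1.890 × 420.20 = 794.2 g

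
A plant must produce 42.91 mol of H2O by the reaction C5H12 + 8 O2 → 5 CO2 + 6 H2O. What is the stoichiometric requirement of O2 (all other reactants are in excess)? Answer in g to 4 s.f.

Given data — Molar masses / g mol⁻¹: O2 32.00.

n(H2O) = 42.91 mol
n(O2) = (8/6) × 42.91 = 57.21 mol
mass = 57.21 × 32.00 = 1831 g

1831 g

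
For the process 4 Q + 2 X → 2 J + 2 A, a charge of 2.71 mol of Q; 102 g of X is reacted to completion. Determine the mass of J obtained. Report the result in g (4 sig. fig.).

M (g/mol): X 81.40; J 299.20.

374.9 g

n(Q) = 2.710 mol
n(X) = 102.0 / 81.40 = 1.253 mol
n/ν for Q = 2.710/4 = 0.6775
n/ν for X = 1.253/2 = 0.6265
Smallest n/ν is X → limiting reagent.
n(J) = (2/2) × 1.253 = 1.253 mol
mass = 1.253 × 299.20 = 374.9 g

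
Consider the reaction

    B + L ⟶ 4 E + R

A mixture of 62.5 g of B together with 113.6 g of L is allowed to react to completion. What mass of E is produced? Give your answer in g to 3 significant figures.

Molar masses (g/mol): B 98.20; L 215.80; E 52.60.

111 g

n(B) = 62.50 / 98.20 = 0.6365 mol
n(L) = 113.6 / 215.80 = 0.5264 mol
n/ν → B: 0.6365, L: 0.5264; L is limiting.
n(E) = (4/1) × 0.5264 = 2.106 mol
mass = 2.106 × 52.60 = 110.8 g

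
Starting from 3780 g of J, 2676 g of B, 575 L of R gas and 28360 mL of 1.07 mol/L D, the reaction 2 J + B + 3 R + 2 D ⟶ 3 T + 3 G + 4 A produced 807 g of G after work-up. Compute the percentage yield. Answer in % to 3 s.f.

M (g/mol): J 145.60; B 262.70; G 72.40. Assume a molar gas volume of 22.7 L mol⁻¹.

n(J) = 3780 / 145.60 = 25.96 mol
n(B) = 2676 / 262.70 = 10.19 mol
n(R) = 575.0 / 22.7 = 25.33 mol
n(D) = 1.07 × 28360/1000 = 30.35 mol
n/ν for J = 25.96/2 = 12.98
n/ν for B = 10.19/1 = 10.19
n/ν for R = 25.33/3 = 8.443
n/ν for D = 30.35/2 = 15.18
Smallest n/ν is R → limiting reagent.
theoretical n(G) = (3/3) × 25.33 = 25.33 mol → 1834 g
% yield = 807 / 1834 × 100 = 44.00 %

44.0 %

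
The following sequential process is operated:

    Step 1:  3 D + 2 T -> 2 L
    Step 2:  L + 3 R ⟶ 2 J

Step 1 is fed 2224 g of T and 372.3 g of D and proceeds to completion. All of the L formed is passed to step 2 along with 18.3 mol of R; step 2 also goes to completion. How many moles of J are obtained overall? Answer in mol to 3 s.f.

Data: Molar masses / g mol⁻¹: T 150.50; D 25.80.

12.2 mol

Step 1:
n(T) = 2224 / 150.50 = 14.78 mol
n(D) = 372.3 / 25.80 = 14.43 mol
n/ν for T = 14.78/2 = 7.390
n/ν for D = 14.43/3 = 4.810
Smallest n/ν is D → limiting reagent.
n(L) produced = (2/3) × 14.43 = 9.620 mol
Step 2:
n(L) available = 9.620 mol
n(R) = 18.30 mol
n/ν for L = 9.620/1 = 9.620
n/ν for R = 18.30/3 = 6.100
Smallest n/ν is R → limiting reagent.
n(J) = (2/3) × 18.30 = 12.20 mol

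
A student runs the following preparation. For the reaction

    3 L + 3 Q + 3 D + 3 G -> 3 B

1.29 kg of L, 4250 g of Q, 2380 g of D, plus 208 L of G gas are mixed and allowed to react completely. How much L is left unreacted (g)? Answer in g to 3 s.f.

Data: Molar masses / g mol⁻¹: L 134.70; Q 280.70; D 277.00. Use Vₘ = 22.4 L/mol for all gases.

133 g

n(L) = 1.290×1000 / 134.70 = 9.577 mol
n(Q) = 4250 / 280.70 = 15.14 mol
n(D) = 2380 / 277.00 = 8.592 mol
n(G) = 208.0 / 22.4 = 9.286 mol
n/ν for L = 9.577/3 = 3.192
n/ν for Q = 15.14/3 = 5.047
n/ν for D = 8.592/3 = 2.864
n/ν for G = 9.286/3 = 3.095
Smallest n/ν is D → limiting reagent.
L consumed = (3/3) × 8.592 = 8.592 mol
L remaining = 9.577 − 8.592 = 0.9850 mol
mass = 0.9850 × 134.70 = 132.7 g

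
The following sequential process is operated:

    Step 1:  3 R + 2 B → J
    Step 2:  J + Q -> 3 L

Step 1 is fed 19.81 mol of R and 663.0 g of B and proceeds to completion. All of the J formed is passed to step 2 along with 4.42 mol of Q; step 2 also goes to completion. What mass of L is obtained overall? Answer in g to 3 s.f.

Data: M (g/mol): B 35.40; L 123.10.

Step 1:
n(R) = 19.81 mol
n(B) = 663.0 / 35.40 = 18.73 mol
n/ν for R = 19.81/3 = 6.603
n/ν for B = 18.73/2 = 9.365
Smallest n/ν is R → limiting reagent.
n(J) produced = (1/3) × 19.81 = 6.603 mol
Step 2:
n(J) available = 6.603 mol
n(Q) = 4.420 mol
n/ν for J = 6.603/1 = 6.603
n/ν for Q = 4.420/1 = 4.420
Smallest n/ν is Q → limiting reagent.
n(L) = (3/1) × 4.420 = 13.26 mol
mass = 13.26 × 123.10 = 1632 g

1630 g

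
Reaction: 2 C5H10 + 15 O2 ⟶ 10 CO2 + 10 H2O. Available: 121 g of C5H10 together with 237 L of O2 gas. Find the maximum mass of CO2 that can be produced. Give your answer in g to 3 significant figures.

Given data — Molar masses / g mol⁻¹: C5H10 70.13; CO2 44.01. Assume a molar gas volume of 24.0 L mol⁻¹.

290 g

n(C5H10) = 121.0 / 70.13 = 1.725 mol
n(O2) = 237.0 / 24.0 = 9.875 mol
n/ν → C5H10: 0.8625, O2: 0.6583; O2 is limiting.
n(CO2) = (10/15) × 9.875 = 6.583 mol
mass = 6.583 × 44.01 = 289.7 g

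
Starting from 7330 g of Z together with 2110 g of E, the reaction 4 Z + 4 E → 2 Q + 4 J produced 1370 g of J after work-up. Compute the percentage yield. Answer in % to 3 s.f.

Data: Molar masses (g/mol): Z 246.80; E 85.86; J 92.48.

60.3 %

n(Z) = 7330 / 246.80 = 29.70 mol
n(E) = 2110 / 85.86 = 24.57 mol
n/ν for Z = 29.70/4 = 7.425
n/ν for E = 24.57/4 = 6.143
Smallest n/ν is E → limiting reagent.
theoretical n(J) = (4/4) × 24.57 = 24.57 mol → 2272 g
% yield = 1370 / 2272 × 100 = 60.30 %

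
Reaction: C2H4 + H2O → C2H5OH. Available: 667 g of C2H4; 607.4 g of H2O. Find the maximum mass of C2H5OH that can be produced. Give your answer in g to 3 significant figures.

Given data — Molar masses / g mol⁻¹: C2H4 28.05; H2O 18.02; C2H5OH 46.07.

1100 g

n(C2H4) = 667.0 / 28.05 = 23.78 mol
n(H2O) = 607.4 / 18.02 = 33.71 mol
n/ν → C2H4: 23.78, H2O: 33.71; C2H4 is limiting.
n(C2H5OH) = (1/1) × 23.78 = 23.78 mol
mass = 23.78 × 46.07 = 1096 g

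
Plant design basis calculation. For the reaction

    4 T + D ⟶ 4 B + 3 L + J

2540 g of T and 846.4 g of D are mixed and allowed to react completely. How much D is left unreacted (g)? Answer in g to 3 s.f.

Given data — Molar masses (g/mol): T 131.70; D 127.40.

232 g

n(T) = 2540 / 131.70 = 19.29 mol
n(D) = 846.4 / 127.40 = 6.644 mol
n/ν for T = 19.29/4 = 4.823
n/ν for D = 6.644/1 = 6.644
Smallest n/ν is T → limiting reagent.
D consumed = (1/4) × 19.29 = 4.823 mol
D remaining = 6.644 − 4.823 = 1.821 mol
mass = 1.821 × 127.40 = 232.0 g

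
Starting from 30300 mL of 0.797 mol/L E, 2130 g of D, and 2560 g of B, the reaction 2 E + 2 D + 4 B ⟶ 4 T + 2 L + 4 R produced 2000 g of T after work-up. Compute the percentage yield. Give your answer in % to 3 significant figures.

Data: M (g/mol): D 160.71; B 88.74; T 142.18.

n(E) = 0.797 × 30300/1000 = 24.15 mol
n(D) = 2130 / 160.71 = 13.25 mol
n(B) = 2560 / 88.74 = 28.85 mol
n/ν for E = 24.15/2 = 12.08
n/ν for D = 13.25/2 = 6.625
n/ν for B = 28.85/4 = 7.213
Smallest n/ν is D → limiting reagent.
theoretical n(T) = (4/2) × 13.25 = 26.50 mol → 3768 g
% yield = 2000 / 3768 × 100 = 53.08 %

53.1 %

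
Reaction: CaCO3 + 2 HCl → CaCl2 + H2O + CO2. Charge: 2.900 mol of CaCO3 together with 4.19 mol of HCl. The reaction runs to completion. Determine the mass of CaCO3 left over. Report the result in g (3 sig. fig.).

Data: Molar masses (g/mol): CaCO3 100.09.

80.6 g

n(CaCO3) = 2.900 mol
n(HCl) = 4.190 mol
n/ν → CaCO3: 2.900, HCl: 2.095; HCl is limiting.
CaCO3 consumed = (1/2) × 4.190 = 2.095 mol
CaCO3 remaining = 2.900 − 2.095 = 0.8050 mol
mass = 0.8050 × 100.09 = 80.57 g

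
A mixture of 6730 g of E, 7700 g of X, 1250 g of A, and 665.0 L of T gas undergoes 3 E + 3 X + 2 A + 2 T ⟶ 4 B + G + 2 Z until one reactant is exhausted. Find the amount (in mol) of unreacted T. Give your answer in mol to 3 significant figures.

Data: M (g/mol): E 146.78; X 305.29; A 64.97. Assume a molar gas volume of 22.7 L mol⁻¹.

n(E) = 6730 / 146.78 = 45.85 mol
n(X) = 7700 / 305.29 = 25.22 mol
n(A) = 1250 / 64.97 = 19.24 mol
n(T) = 665.0 / 22.7 = 29.30 mol
n/ν for E = 45.85/3 = 15.28
n/ν for X = 25.22/3 = 8.407
n/ν for A = 19.24/2 = 9.620
n/ν for T = 29.30/2 = 14.65
Smallest n/ν is X → limiting reagent.
T consumed = (2/3) × 25.22 = 16.81 mol
T remaining = 29.30 − 16.81 = 12.49 mol

12.5 mol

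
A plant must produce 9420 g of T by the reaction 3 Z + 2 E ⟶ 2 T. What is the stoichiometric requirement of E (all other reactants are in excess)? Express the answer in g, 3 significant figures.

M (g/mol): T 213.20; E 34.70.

1530 g

n(T) = 9420 / 213.20 = 44.18 mol
n(E) = (2/2) × 44.18 = 44.18 mol
mass = 44.18 × 34.70 = 1533 g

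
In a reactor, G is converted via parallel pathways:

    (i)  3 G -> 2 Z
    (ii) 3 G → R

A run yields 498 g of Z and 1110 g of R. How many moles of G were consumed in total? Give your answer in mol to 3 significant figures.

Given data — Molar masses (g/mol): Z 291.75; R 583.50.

n(Z) = 498 / 291.75 = 1.707 mol
n(R) = 1110 / 583.50 = 1.902 mol
n(G) via (i) = (3/2)×1.707 = 2.561 mol
n(G) via (ii) = (3/1)×1.902 = 5.706 mol
total n(G) = 2.561 + 5.706 = 8.267 mol

8.27 mol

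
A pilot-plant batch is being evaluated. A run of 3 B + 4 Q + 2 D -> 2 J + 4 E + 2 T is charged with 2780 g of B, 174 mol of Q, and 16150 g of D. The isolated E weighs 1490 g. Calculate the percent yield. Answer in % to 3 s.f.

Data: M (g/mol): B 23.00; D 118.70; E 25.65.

n(B) = 2780 / 23.00 = 120.9 mol
n(Q) = 174.0 mol
n(D) = 16150 / 118.70 = 136.1 mol
n/ν for B = 120.9/3 = 40.30
n/ν for Q = 174.0/4 = 43.50
n/ν for D = 136.1/2 = 68.05
Smallest n/ν is B → limiting reagent.
theoretical n(E) = (4/3) × 120.9 = 161.2 mol → 4135 g
% yield = 1490 / 4135 × 100 = 36.03 %

36.0 %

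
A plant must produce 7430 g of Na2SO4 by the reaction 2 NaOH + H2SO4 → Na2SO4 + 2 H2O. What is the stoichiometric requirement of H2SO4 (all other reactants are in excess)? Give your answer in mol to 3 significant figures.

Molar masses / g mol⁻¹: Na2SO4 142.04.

n(Na2SO4) = 7430 / 142.04 = 52.31 mol
n(H2SO4) = (1/1) × 52.31 = 52.31 mol

52.3 mol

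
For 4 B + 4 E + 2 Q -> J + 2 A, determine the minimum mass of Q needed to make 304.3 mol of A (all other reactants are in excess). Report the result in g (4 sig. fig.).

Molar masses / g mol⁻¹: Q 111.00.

n(A) = 304.3 mol
n(Q) = (2/2) × 304.3 = 304.3 mol
mass = 304.3 × 111.00 = 33780 g

33780 g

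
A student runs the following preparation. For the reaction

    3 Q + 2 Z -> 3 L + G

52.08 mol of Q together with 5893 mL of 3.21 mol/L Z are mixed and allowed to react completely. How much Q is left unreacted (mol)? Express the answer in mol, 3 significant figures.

n(Q) = 52.08 mol
n(Z) = 3.21 × 5893/1000 = 18.92 mol
n/ν for Q = 52.08/3 = 17.36
n/ν for Z = 18.92/2 = 9.460
Smallest n/ν is Z → limiting reagent.
Q consumed = (3/2) × 18.92 = 28.38 mol
Q remaining = 52.08 − 28.38 = 23.70 mol

23.7 mol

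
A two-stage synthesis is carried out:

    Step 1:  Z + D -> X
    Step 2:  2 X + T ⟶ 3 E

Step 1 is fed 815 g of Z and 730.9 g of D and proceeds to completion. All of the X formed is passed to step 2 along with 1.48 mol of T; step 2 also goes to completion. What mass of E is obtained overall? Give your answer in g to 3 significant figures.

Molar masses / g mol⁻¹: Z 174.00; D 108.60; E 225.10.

Step 1:
n(Z) = 815.0 / 174.00 = 4.684 mol
n(D) = 730.9 / 108.60 = 6.730 mol
n/ν → Z: 4.684, D: 6.730; Z is limiting.
n(X) produced = (1/1) × 4.684 = 4.684 mol
Step 2:
n(X) available = 4.684 mol
n(T) = 1.480 mol
n/ν → X: 2.342, T: 1.480; T is limiting.
n(E) = (3/1) × 1.480 = 4.440 mol
mass = 4.440 × 225.10 = 999.4 g

999 g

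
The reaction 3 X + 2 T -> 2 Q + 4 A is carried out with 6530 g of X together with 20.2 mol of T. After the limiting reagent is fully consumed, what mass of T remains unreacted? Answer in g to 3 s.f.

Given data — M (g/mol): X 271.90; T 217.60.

912 g

n(X) = 6530 / 271.90 = 24.02 mol
n(T) = 20.20 mol
n/ν → X: 8.007, T: 10.10; X is limiting.
T consumed = (2/3) × 24.02 = 16.01 mol
T remaining = 20.20 − 16.01 = 4.190 mol
mass = 4.190 × 217.60 = 911.7 g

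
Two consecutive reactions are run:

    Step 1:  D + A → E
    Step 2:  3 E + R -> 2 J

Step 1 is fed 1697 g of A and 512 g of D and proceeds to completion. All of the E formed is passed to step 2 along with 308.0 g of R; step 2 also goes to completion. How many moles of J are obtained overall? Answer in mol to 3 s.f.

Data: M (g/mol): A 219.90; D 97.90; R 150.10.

3.49 mol

Step 1:
n(A) = 1697 / 219.90 = 7.717 mol
n(D) = 512.0 / 97.90 = 5.230 mol
n/ν → A: 7.717, D: 5.230; D is limiting.
n(E) produced = (1/1) × 5.230 = 5.230 mol
Step 2:
n(E) available = 5.230 mol
n(R) = 308.0 / 150.10 = 2.052 mol
n/ν → E: 1.743, R: 2.052; E is limiting.
n(J) = (2/3) × 5.230 = 3.487 mol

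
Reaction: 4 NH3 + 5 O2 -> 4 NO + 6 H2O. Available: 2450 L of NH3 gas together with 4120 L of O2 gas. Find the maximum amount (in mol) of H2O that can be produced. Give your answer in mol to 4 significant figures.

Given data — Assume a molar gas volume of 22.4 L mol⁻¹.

n(NH3) = 2450 / 22.4 = 109.4 mol
n(O2) = 4120 / 22.4 = 183.9 mol
n/ν for NH3 = 109.4/4 = 27.35
n/ν for O2 = 183.9/5 = 36.78
Smallest n/ν is NH3 → limiting reagent.
n(H2O) = (6/4) × 109.4 = 164.1 mol

164.1 mol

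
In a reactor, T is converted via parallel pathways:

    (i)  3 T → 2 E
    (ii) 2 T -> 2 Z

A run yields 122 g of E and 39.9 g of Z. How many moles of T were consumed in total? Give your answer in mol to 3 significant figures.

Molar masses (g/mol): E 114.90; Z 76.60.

n(E) = 122 / 114.90 = 1.062 mol
n(Z) = 39.9 / 76.60 = 0.5209 mol
n(T) via (i) = (3/2)×1.062 = 1.593 mol
n(T) via (ii) = (2/2)×0.5209 = 0.5209 mol
total n(T) = 1.593 + 0.5209 = 2.114 mol

2.11 mol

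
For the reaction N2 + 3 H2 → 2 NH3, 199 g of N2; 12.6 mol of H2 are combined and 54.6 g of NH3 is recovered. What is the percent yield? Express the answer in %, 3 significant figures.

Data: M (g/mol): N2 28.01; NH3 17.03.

38.2 %

n(N2) = 199.0 / 28.01 = 7.105 mol
n(H2) = 12.60 mol
n/ν for N2 = 7.105/1 = 7.105
n/ν for H2 = 12.60/3 = 4.200
Smallest n/ν is H2 → limiting reagent.
theoretical n(NH3) = (2/3) × 12.60 = 8.400 mol → 143.1 g
% yield = 54.6 / 143.1 × 100 = 38.16 %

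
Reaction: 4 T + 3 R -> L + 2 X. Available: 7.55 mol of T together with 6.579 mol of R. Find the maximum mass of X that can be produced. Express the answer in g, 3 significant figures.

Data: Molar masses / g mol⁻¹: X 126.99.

n(T) = 7.550 mol
n(R) = 6.579 mol
n/ν → T: 1.888, R: 2.193; T is limiting.
n(X) = (2/4) × 7.550 = 3.775 mol
mass = 3.775 × 126.99 = 479.4 g

479 g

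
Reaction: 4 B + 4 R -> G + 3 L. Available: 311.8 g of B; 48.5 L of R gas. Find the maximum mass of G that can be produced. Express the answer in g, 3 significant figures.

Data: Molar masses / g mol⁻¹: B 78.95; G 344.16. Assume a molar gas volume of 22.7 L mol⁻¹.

184 g

n(B) = 311.8 / 78.95 = 3.949 mol
n(R) = 48.50 / 22.7 = 2.137 mol
n/ν for B = 3.949/4 = 0.9873
n/ν for R = 2.137/4 = 0.5343
Smallest n/ν is R → limiting reagent.
n(G) = (1/4) × 2.137 = 0.5343 mol
mass = 0.5343 × 344.16 = 183.9 g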